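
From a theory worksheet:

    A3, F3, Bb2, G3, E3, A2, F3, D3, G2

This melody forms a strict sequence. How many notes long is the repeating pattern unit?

3

9 notes total. Splitting into 3 groups of 3:
A3 F3 Bb2 | G3 E3 A2 | F3 D3 G2
That's a consistent down a 2nd shift per cell, and no other grouping gives one.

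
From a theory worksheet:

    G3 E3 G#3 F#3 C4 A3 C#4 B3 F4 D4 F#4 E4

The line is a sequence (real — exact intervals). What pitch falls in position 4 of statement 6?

With 4-note cells, note 4 of each statement runs F#3, B3, E4.
Each moves up a 4th. Continuing: A4 → D5 → G5.

G5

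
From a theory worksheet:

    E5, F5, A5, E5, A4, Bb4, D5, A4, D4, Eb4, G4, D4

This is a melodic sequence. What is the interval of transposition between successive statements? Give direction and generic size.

down a 5th

The 4-note cells begin on E5, A4, D4 — each down a 5th from the last.
From E5 to A4: down a 5th.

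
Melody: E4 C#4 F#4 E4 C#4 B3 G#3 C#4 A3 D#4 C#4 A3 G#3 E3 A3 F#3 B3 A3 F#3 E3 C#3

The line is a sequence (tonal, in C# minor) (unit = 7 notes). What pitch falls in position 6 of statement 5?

A2

With 7-note cells, note 6 of each statement runs B3, G#3, E3.
Extending down a 3rd: C#3 → A2.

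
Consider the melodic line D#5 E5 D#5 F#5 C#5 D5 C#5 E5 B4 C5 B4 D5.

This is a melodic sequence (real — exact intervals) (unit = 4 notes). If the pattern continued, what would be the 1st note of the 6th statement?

F4

With 4-note cells, note 1 of each statement runs D#5, C#5, B4.
Carrying that down a 2nd forward: A4 → G4 → F4.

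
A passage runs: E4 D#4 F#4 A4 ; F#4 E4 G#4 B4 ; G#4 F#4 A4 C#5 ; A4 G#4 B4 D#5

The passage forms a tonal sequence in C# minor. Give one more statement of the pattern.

Unit = 4 notes; the statements start on E4, F#4, G#4, A4, moving up a 2nd each time.
So cell 5 is B4 A4 C#5 E5.

B4 A4 C#5 E5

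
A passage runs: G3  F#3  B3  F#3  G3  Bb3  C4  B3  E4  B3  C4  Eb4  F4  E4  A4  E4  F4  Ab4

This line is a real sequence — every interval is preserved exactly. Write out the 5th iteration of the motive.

Unit = 6 notes; the statements start on G3, C4, F4, moving up a 4th each time.
Continuing the starts: Bb4 → Eb5.
Statement 5 starts on Eb5 and keeps the same exact contour: Eb5 D5 G5 D5 Eb5 Gb5.

Eb5 D5 G5 D5 Eb5 Gb5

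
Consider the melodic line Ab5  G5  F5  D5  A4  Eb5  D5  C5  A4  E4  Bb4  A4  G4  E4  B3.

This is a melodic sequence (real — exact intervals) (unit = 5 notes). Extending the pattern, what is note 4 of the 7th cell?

With 5-note cells, note 4 of each statement runs D5, A4, E4.
Carrying that down a 4th forward: B3 → F#3 → C#3 → G#2.

G#2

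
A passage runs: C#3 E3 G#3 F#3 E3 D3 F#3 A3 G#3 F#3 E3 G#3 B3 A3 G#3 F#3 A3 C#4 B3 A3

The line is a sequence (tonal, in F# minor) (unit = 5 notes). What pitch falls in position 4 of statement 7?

E4

With 5-note cells, note 4 of each statement runs F#3, G#3, A3, B3.
Carrying that up a 2nd forward: C#4 → D4 → E4.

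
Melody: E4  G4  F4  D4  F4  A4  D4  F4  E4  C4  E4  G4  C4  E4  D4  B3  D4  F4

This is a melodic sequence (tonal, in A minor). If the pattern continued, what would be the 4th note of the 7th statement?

E3

Grouping in 6s, the 4th note of each cell is D4, C4, B3.
Each moves down a 2nd. Continuing: A3 → G3 → F3 → E3.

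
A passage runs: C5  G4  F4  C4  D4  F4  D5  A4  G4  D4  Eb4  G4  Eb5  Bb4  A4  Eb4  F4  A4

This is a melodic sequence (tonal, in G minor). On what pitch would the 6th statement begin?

A5

With a 6-note motive the entries are C5, D5, Eb5, each up a 2nd from the previous.
Continuing: F5 → G5 → A5. Statement 6 starts on A5.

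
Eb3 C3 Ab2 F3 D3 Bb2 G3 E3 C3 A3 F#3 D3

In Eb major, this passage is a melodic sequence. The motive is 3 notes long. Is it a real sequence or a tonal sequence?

Each cell has the same semitone pattern (-3, -4) — intervals are preserved exactly.
And E3 lies outside Eb major, so the sequence is real rather than tonal.

real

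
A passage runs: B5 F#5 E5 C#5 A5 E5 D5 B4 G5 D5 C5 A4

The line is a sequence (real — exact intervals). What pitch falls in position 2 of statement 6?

With 4-note cells, note 2 of each statement runs F#5, E5, D5.
Carrying that down a 2nd forward: C5 → Bb4 → Ab4.

Ab4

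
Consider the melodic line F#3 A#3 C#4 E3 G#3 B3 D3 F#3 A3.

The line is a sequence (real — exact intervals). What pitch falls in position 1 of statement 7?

Gb2

With 3-note cells, note 1 of each statement runs F#3, E3, D3.
Extending down a 2nd: C3 → Bb2 → Ab2 → Gb2.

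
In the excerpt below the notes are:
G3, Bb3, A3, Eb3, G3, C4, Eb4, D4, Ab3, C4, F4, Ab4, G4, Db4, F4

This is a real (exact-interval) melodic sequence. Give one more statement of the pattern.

Bb4 Db5 C5 Gb4 Bb4

The 5-note cells begin on G3, C4, F4 — each up a 4th from the last.
Statement 4 starts on Bb4 and keeps the same exact contour: Bb4 Db5 C5 Gb4 Bb4.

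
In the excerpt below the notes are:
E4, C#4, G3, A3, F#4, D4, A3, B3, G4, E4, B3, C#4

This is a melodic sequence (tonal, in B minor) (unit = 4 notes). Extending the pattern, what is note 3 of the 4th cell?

C#4

The unit is 4 notes. Position-3 pitches of the 3 shown cells: G3, A3, B3.
Each moves up a 2nd; the next is C#4.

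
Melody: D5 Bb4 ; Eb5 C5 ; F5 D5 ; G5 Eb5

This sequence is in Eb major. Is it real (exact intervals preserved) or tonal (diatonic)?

tonal

Every note is diatonic to Eb major.
Cell 1 has -4 semitones from note 1 to 2, but cell 2 has -3 — the interval quality changes while the contour stays the same, which is the hallmark of a tonal sequence.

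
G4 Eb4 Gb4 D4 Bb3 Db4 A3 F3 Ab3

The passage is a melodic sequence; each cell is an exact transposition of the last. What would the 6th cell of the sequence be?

Unit = 3 notes; the statements start on G4, D4, A3, moving down a 4th each time.
Continuing the starts: E3 → B2 → F#2.
From F#2 the exact shape gives F#2 D2 F2.

F#2 D2 F2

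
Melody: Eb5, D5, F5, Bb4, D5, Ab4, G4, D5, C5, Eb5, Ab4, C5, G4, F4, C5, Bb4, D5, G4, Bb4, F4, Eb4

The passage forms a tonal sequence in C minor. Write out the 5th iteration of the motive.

Ab4 G4 Bb4 Eb4 G4 D4 C4

The 7-note cells begin on Eb5, D5, C5 — each down a 2nd from the last.
Continuing the starts: Bb4 → Ab4.
So cell 5 is Ab4 G4 Bb4 Eb4 G4 D4 C4.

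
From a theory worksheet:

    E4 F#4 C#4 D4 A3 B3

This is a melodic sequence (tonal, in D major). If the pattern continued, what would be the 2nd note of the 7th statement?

A2

Grouping in 2s, the 2nd note of each cell is F#4, D4, B3.
Extending down a 3rd: G3 → E3 → C#3 → A2.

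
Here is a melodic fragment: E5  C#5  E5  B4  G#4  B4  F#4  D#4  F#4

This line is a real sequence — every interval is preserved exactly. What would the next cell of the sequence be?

Taking 3-note groups, the heads are E5, B4, F#4: the pattern moves down a 4th.
Statement 4 starts on C#4 and keeps the same exact contour: C#4 A#3 C#4.

C#4 A#3 C#4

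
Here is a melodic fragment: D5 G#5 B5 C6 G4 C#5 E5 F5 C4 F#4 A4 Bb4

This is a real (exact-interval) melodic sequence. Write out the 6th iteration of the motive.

Eb2 A2 C3 Db3

Unit = 4 notes; the statements start on D5, G4, C4, moving down a 5th each time.
Continuing the starts: F3 → Bb2 → Eb2.
From Eb2 the exact shape gives Eb2 A2 C3 Db3.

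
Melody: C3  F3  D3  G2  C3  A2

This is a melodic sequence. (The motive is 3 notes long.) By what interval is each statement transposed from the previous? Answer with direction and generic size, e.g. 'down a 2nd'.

down a 4th

The 3-note cells begin on C3, G2 — each down a 4th from the last.
From C3 to G2: down a 4th.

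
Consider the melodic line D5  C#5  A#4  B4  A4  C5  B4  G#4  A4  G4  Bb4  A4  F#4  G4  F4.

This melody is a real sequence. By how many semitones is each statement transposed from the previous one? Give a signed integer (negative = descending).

-2

The 5-note cells begin on D5, C5, Bb4 — each down a 2nd from the last.
D5 to C5 spans -2 semitones.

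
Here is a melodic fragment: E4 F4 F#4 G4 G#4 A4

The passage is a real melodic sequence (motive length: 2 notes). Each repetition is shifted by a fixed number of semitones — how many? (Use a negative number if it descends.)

With a 2-note motive the entries are E4, F#4, G#4, each up a 2nd from the previous.
E4→F#4 is 66 − 64 = 2 semitones.

2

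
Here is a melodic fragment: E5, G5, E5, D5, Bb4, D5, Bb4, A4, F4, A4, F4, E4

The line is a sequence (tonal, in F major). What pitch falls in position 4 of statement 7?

The unit is 4 notes. Position-4 pitches of the 3 shown cells: D5, A4, E4.
Carrying that down a 4th forward: Bb3 → F3 → C3 → G2.

G2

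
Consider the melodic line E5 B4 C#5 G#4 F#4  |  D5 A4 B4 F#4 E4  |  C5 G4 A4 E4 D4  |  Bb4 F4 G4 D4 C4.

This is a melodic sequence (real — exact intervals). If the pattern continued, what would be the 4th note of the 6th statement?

Bb3

Grouping in 5s, the 4th note of each cell is G#4, F#4, E4, D4.
Each moves down a 2nd. Continuing: C4 → Bb3.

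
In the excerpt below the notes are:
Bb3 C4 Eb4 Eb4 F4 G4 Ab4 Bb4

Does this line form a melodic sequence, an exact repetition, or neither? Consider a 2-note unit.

neither

Note 1 of cell 2 is Eb4; if this were a sequence it would be D4. No unit length gives a consistent transposition pattern.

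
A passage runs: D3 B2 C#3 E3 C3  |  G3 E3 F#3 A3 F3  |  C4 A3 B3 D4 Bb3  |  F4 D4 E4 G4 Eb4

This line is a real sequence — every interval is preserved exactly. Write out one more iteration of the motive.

Bb4 G4 A4 C5 Ab4

Unit = 5 notes; the statements start on D3, G3, C4, F4, moving up a 4th each time.
Statement 5 starts on Bb4 and keeps the same exact contour: Bb4 G4 A4 C5 Ab4.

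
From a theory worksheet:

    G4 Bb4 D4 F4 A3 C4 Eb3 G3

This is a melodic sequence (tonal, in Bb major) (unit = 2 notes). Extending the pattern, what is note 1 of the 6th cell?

The unit is 2 notes. Position-1 pitches of the 4 shown cells: G4, D4, A3, Eb3.
Each moves down a 4th. Continuing: Bb2 → F2.

F2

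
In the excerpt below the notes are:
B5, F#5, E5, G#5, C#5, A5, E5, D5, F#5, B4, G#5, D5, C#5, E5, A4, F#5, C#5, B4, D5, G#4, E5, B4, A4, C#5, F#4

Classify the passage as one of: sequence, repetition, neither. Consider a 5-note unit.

Each 5-note cell is the previous one transposed down a 2nd.

sequence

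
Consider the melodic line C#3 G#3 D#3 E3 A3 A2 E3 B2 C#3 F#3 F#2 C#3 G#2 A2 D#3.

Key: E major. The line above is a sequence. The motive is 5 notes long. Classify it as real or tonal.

Every note is diatonic to E major.
Cell 1 has +1 semitones from note 3 to 4, but cell 2 has +2 — the interval quality changes while the contour stays the same, which is the hallmark of a tonal sequence.

tonal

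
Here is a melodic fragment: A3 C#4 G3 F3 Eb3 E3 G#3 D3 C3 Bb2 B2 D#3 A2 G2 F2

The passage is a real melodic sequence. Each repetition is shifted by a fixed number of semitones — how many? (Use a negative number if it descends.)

With a 5-note motive the entries are A3, E3, B2, each down a 4th from the previous.
A3 to E3 spans -5 semitones.

-5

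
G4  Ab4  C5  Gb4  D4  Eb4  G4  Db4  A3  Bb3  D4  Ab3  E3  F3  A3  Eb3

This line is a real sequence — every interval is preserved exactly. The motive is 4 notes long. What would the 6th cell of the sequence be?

The 4-note cells begin on G4, D4, A3, E3 — each down a 4th from the last.
Extending down a 4th: B2 → F#2.
So cell 6 is F#2 G2 B2 F2.

F#2 G2 B2 F2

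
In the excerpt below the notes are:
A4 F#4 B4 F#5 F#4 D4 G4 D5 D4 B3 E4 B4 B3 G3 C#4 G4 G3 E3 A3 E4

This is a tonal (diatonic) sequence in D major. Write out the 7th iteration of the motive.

Unit = 4 notes; the statements start on A4, F#4, D4, B3, G3, moving down a 3rd each time.
Carrying on: E3 → C#3.
Statement 7 starts on C#3 and keeps the same diatonic contour: C#3 A2 D3 A3.

C#3 A2 D3 A3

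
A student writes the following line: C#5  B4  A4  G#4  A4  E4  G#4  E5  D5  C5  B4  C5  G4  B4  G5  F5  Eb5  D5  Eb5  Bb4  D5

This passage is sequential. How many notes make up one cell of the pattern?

21 notes total. Splitting into 3 groups of 7:
C#5 B4 A4 G#4 A4 E4 G#4 | E5 D5 C5 B4 C5 G4 B4 | G5 F5 Eb5 D5 Eb5 Bb4 D5
Every group is a transposition up a 3rd of the one before; no shorter unit works.

7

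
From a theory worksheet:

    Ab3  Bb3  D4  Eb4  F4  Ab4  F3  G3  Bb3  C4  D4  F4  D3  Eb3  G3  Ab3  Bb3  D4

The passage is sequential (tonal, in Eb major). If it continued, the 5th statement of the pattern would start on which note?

Unit = 6 notes; the statements start on Ab3, F3, D3, moving down a 3rd each time.
Continuing: Bb2 → G2. Statement 5 starts on G2.

G2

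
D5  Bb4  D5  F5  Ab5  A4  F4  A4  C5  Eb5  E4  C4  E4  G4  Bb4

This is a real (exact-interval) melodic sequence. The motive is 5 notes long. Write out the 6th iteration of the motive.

C#3 A2 C#3 E3 G3

Unit = 5 notes; the statements start on D5, A4, E4, moving down a 4th each time.
Continuing the starts: B3 → F#3 → C#3.
So cell 6 is C#3 A2 C#3 E3 G3.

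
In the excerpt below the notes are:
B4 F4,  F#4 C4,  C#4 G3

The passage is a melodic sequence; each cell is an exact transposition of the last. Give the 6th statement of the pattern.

Unit = 2 notes; the statements start on B4, F#4, C#4, moving down a 4th each time.
Continuing the starts: G#3 → D#3 → A#2.
So cell 6 is A#2 E2.

A#2 E2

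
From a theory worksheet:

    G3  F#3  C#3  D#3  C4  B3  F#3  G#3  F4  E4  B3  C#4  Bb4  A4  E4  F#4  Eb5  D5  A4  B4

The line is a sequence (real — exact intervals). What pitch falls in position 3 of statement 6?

D5

With 4-note cells, note 3 of each statement runs C#3, F#3, B3, E4, A4.
Each moves up a 4th; the next is D5.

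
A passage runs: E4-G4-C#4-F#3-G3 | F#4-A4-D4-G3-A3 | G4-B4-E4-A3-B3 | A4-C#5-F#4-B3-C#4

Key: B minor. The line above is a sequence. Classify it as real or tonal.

Every note is diatonic to B minor.
Cell 1 has -6 semitones from note 2 to 3, but cell 2 has -7 — the interval quality changes while the contour stays the same, which is the hallmark of a tonal sequence.

tonal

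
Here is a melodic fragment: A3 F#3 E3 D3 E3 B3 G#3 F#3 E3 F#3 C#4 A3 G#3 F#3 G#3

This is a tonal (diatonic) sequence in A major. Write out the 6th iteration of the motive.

F#4 D4 C#4 B3 C#4

Unit = 5 notes; the statements start on A3, B3, C#4, moving up a 2nd each time.
Carrying on: D4 → E4 → F#4.
So cell 6 is F#4 D4 C#4 B3 C#4.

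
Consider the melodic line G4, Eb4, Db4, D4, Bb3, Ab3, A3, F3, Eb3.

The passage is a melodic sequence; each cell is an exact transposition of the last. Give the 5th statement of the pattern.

The 3-note cells begin on G4, D4, A3 — each down a 4th from the last.
Continuing the starts: E3 → B2.
From B2 the exact shape gives B2 G2 F2.

B2 G2 F2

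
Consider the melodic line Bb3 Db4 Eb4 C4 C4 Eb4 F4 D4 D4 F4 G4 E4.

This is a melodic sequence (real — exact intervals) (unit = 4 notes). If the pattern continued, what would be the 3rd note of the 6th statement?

C#5

The unit is 4 notes. Position-3 pitches of the 3 shown cells: Eb4, F4, G4.
Each moves up a 2nd. Continuing: A4 → B4 → C#5.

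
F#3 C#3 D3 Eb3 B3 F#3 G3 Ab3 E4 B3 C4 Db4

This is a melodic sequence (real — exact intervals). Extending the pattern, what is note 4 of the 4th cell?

The unit is 4 notes. Position-4 pitches of the 3 shown cells: Eb3, Ab3, Db4.
From Db4, up a 4th gives Gb4.

Gb4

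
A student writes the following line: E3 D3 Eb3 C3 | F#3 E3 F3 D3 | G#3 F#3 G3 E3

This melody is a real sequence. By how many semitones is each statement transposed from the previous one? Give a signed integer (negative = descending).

With a 4-note motive the entries are E3, F#3, G#3, each up a 2nd from the previous.
E3→F#3 is 54 − 52 = 2 semitones.

2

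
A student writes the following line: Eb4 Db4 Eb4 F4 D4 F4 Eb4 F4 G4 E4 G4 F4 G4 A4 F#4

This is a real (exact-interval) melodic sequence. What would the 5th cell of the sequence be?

B4 A4 B4 C#5 A#4

Unit = 5 notes; the statements start on Eb4, F4, G4, moving up a 2nd each time.
Extending up a 2nd: A4 → B4.
Statement 5 starts on B4 and keeps the same exact contour: B4 A4 B4 C#5 A#4.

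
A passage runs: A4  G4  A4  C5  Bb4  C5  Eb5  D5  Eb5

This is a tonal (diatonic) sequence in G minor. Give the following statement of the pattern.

Taking 3-note groups, the heads are A4, C5, Eb5: the pattern moves up a 3rd.
So cell 4 is G5 F5 G5.

G5 F5 G5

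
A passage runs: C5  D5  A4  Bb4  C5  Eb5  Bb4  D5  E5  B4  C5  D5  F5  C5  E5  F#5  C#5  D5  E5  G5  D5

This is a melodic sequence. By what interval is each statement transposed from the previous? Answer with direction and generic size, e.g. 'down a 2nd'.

Unit = 7 notes; the statements start on C5, D5, E5, moving up a 2nd each time.
From C5 to D5: up a 2nd.

up a 2nd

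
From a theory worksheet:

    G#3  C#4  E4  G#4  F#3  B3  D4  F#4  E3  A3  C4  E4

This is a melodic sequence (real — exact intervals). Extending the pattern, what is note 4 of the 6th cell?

The unit is 4 notes. Position-4 pitches of the 3 shown cells: G#4, F#4, E4.
Extending down a 2nd: D4 → C4 → Bb3.

Bb3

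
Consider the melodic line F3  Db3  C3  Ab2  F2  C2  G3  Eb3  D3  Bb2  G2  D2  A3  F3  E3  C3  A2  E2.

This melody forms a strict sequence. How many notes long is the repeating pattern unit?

Try groups of 6 (3 cells in 18 notes):
F3 Db3 C3 Ab2 F2 C2 | G3 Eb3 D3 Bb2 G2 D2 | A3 F3 E3 C3 A2 E2
That's a consistent up a 2nd shift per cell, and no other grouping gives one.

6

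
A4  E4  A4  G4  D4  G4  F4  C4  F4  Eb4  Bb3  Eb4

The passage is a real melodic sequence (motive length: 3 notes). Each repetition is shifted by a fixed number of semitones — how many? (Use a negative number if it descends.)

With a 3-note motive the entries are A4, G4, F4, Eb4, each down a 2nd from the previous.
Counting half-steps from A4 to G4: -2.

-2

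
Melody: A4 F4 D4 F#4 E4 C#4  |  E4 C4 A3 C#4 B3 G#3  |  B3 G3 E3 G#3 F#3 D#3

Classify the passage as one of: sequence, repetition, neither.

Each 6-note cell is the previous one transposed down a 4th.

sequence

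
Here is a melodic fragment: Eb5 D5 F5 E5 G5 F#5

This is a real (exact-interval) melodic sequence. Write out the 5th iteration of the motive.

The 2-note cells begin on Eb5, F5, G5 — each up a 2nd from the last.
Extending up a 2nd: A5 → B5.
From B5 the exact shape gives B5 A#5.

B5 A#5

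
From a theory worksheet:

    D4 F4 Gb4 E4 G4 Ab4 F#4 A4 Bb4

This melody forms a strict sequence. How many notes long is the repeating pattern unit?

3

9 notes total. Splitting into 3 groups of 3:
D4 F4 Gb4 | E4 G4 Ab4 | F#4 A4 Bb4
Each cell is the previous one up a 2nd — so the unit is 3 notes.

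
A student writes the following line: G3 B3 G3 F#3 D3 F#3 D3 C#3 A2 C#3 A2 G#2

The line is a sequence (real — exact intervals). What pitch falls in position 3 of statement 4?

E2

Grouping in 4s, the 3rd note of each cell is G3, D3, A2.
One more down a 4th gives E2.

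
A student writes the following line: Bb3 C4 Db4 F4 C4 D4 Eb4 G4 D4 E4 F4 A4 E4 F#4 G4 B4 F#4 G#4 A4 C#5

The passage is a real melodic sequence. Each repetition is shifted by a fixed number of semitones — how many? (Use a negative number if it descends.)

2

Unit = 4 notes; the statements start on Bb3, C4, D4, E4, F#4, moving up a 2nd each time.
Counting half-steps from Bb3 to C4: 2.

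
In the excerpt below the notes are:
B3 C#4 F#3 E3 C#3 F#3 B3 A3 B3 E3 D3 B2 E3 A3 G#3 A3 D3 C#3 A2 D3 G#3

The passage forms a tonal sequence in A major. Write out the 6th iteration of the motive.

D3 E3 A2 G#2 E2 A2 D3

Taking 7-note groups, the heads are B3, A3, G#3: the pattern moves down a 2nd.
Carrying on: F#3 → E3 → D3.
So cell 6 is D3 E3 A2 G#2 E2 A2 D3.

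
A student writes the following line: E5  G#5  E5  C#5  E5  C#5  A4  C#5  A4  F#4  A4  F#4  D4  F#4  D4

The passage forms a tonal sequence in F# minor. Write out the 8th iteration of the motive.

E3 G#3 E3

Taking 3-note groups, the heads are E5, C#5, A4, F#4, D4: the pattern moves down a 3rd.
Extending down a 3rd: B3 → G#3 → E3.
From E3 the diatonic shape gives E3 G#3 E3.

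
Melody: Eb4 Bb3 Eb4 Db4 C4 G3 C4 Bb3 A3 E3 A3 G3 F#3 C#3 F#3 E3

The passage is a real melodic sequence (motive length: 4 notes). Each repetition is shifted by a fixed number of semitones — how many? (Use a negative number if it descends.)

Taking 4-note groups, the heads are Eb4, C4, A3, F#3: the pattern moves down a 3rd.
Eb4 to C4 spans -3 semitones.

-3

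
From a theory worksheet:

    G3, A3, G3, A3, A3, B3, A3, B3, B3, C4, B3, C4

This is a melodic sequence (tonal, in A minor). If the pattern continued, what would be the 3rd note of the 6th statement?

The unit is 4 notes. Position-3 pitches of the 3 shown cells: G3, A3, B3.
Extending up a 2nd: C4 → D4 → E4.

E4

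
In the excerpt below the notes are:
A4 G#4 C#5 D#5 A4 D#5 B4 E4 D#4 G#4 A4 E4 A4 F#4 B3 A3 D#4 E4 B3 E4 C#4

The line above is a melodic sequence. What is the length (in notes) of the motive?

There are 21 notes; a 7-note unit gives 3 cells:
A4 G#4 C#5 D#5 A4 D#5 B4 | E4 D#4 G#4 A4 E4 A4 F#4 | B3 A3 D#4 E4 B3 E4 C#4
That's a consistent down a 4th shift per cell, and no other grouping gives one.

7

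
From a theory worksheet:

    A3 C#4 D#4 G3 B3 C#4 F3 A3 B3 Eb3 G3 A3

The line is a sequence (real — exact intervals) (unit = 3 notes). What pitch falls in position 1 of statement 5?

Db3

The unit is 3 notes. Position-1 pitches of the 4 shown cells: A3, G3, F3, Eb3.
One more down a 2nd gives Db3.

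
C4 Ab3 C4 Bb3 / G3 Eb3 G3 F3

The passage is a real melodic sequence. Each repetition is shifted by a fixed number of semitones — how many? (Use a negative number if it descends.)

With a 4-note motive the entries are C4, G3, each down a 4th from the previous.
C4 to G3 spans -5 semitones.

-5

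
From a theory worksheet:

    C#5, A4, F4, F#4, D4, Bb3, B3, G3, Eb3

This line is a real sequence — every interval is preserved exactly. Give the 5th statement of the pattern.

Unit = 3 notes; the statements start on C#5, F#4, B3, moving down a 5th each time.
Continuing the starts: E3 → A2.
So cell 5 is A2 F2 Db2.

A2 F2 Db2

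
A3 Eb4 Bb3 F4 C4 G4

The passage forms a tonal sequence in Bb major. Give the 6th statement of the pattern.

Unit = 2 notes; the statements start on A3, Bb3, C4, moving up a 2nd each time.
Continuing the starts: D4 → Eb4 → F4.
From F4 the diatonic shape gives F4 C5.

F4 C5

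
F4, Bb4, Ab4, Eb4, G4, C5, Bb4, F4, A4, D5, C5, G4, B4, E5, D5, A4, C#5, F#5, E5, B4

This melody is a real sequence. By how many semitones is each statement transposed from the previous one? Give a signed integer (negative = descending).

Taking 4-note groups, the heads are F4, G4, A4, B4, C#5: the pattern moves up a 2nd.
F4→G4 is 67 − 65 = 2 semitones.

2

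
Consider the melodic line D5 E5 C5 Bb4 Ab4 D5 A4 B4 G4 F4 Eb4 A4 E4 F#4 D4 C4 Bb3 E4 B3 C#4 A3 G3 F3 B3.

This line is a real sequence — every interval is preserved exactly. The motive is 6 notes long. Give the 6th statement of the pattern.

Taking 6-note groups, the heads are D5, A4, E4, B3: the pattern moves down a 4th.
Extending down a 4th: F#3 → C#3.
So cell 6 is C#3 D#3 B2 A2 G2 C#3.

C#3 D#3 B2 A2 G2 C#3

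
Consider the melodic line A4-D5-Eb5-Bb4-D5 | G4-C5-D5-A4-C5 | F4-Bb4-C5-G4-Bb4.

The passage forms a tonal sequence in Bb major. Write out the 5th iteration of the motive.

D4 G4 A4 Eb4 G4

With a 5-note motive the entries are A4, G4, F4, each down a 2nd from the previous.
Continuing the starts: Eb4 → D4.
So cell 5 is D4 G4 A4 Eb4 G4.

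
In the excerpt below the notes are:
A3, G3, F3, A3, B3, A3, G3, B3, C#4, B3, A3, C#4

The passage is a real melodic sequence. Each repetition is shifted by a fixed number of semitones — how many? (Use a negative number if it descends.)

2

Taking 4-note groups, the heads are A3, B3, C#4: the pattern moves up a 2nd.
A3 to B3 spans +2 semitones.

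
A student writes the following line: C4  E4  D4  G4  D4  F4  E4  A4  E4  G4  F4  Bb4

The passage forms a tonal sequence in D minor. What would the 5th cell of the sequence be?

With a 4-note motive the entries are C4, D4, E4, each up a 2nd from the previous.
Carrying on: F4 → G4.
So cell 5 is G4 Bb4 A4 D5.

G4 Bb4 A4 D5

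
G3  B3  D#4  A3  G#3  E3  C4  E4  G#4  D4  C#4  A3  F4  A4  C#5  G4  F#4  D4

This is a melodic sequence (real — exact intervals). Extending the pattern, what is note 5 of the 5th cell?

E5

The unit is 6 notes. Position-5 pitches of the 3 shown cells: G#3, C#4, F#4.
Extending up a 4th: B4 → E5.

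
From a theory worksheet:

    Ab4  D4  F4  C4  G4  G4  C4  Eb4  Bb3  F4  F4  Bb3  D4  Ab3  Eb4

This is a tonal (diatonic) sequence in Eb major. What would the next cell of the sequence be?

Eb4 Ab3 C4 G3 D4

The 5-note cells begin on Ab4, G4, F4 — each down a 2nd from the last.
Statement 4 starts on Eb4 and keeps the same diatonic contour: Eb4 Ab3 C4 G3 D4.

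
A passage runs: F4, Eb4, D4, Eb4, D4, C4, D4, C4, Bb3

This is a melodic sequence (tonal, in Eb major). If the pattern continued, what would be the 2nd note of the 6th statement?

Grouping in 3s, the 2nd note of each cell is Eb4, D4, C4.
Carrying that down a 2nd forward: Bb3 → Ab3 → G3.

G3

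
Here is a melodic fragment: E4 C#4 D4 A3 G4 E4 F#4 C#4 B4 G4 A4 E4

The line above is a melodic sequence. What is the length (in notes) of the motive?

There are 12 notes; a 4-note unit gives 3 cells:
E4 C#4 D4 A3 | G4 E4 F#4 C#4 | B4 G4 A4 E4
That's a consistent up a 3rd shift per cell, and no other grouping gives one.

4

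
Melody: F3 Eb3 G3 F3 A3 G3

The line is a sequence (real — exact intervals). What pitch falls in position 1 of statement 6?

With 2-note cells, note 1 of each statement runs F3, G3, A3.
Each moves up a 2nd. Continuing: B3 → C#4 → D#4.

D#4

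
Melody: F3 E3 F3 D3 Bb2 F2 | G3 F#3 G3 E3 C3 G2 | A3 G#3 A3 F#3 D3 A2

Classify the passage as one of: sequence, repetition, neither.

Each 6-note cell is the previous one transposed up a 2nd.

sequence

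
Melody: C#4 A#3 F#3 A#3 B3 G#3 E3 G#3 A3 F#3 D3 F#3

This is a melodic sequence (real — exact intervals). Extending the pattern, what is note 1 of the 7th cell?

The unit is 4 notes. Position-1 pitches of the 3 shown cells: C#4, B3, A3.
Each moves down a 2nd. Continuing: G3 → F3 → Eb3 → Db3.

Db3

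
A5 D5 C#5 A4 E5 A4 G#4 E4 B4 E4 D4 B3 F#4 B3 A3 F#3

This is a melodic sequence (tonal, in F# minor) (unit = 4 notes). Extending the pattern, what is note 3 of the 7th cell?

F#2

The unit is 4 notes. Position-3 pitches of the 4 shown cells: C#5, G#4, D4, A3.
Extending down a 4th: E3 → B2 → F#2.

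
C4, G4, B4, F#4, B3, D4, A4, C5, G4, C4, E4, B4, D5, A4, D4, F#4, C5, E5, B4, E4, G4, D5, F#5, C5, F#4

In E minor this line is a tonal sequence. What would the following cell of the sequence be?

A4 E5 G5 D5 G4

With a 5-note motive the entries are C4, D4, E4, F#4, G4, each up a 2nd from the previous.
From A4 the diatonic shape gives A4 E5 G5 D5 G4.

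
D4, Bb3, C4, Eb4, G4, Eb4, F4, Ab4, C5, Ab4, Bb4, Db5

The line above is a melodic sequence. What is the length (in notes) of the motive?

4

Try groups of 4 (3 cells in 12 notes):
D4 Bb3 C4 Eb4 | G4 Eb4 F4 Ab4 | C5 Ab4 Bb4 Db5
Every group is a transposition up a 4th of the one before; no shorter unit works.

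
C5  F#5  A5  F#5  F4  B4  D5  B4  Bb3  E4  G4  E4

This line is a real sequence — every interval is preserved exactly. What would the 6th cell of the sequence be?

With a 4-note motive the entries are C5, F4, Bb3, each down a 5th from the previous.
Carrying on: Eb3 → Ab2 → Db2.
Statement 6 starts on Db2 and keeps the same exact contour: Db2 G2 Bb2 G2.

Db2 G2 Bb2 G2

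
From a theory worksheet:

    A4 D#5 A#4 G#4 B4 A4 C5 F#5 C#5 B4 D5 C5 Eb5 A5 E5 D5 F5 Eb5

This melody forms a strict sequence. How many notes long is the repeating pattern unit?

6

There are 18 notes; a 6-note unit gives 3 cells:
A4 D#5 A#4 G#4 B4 A4 | C5 F#5 C#5 B4 D5 C5 | Eb5 A5 E5 D5 F5 Eb5
Each cell is the previous one up a 3rd — so the unit is 6 notes.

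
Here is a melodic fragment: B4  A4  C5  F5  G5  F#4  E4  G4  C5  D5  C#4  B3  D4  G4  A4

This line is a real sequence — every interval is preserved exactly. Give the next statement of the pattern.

The 5-note cells begin on B4, F#4, C#4 — each down a 4th from the last.
Statement 4 starts on G#3 and keeps the same exact contour: G#3 F#3 A3 D4 E4.

G#3 F#3 A3 D4 E4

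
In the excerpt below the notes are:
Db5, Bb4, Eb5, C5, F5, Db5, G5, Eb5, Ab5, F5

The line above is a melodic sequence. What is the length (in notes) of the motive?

Try groups of 2 (5 cells in 10 notes):
Db5 Bb4 | Eb5 C5 | F5 Db5 | G5 Eb5 | Ab5 F5
Each cell is the previous one up a 2nd — so the unit is 2 notes.

2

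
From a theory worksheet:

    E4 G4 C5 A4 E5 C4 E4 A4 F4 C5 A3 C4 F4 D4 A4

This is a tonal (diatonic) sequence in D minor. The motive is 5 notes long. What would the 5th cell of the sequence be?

D3 F3 Bb3 G3 D4

The 5-note cells begin on E4, C4, A3 — each down a 3rd from the last.
Extending down a 3rd: F3 → D3.
So cell 5 is D3 F3 Bb3 G3 D4.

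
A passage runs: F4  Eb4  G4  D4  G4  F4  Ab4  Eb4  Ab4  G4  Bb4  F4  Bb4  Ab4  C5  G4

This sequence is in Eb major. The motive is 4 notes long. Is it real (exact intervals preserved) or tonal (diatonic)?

tonal

Every note is diatonic to Eb major.
Cell 1 has +4 semitones from note 2 to 3, but cell 2 has +3 — the interval quality changes while the contour stays the same, which is the hallmark of a tonal sequence.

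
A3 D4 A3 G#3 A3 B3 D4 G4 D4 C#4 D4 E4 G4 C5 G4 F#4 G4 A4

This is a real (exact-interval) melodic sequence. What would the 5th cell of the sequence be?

Taking 6-note groups, the heads are A3, D4, G4: the pattern moves up a 4th.
Carrying on: C5 → F5.
So cell 5 is F5 Bb5 F5 E5 F5 G5.

F5 Bb5 F5 E5 F5 G5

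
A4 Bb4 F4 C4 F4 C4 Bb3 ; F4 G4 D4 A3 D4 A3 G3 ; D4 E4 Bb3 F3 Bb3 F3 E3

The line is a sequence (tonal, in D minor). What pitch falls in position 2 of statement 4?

With 7-note cells, note 2 of each statement runs Bb4, G4, E4.
Each moves down a 3rd; the next is C4.

C4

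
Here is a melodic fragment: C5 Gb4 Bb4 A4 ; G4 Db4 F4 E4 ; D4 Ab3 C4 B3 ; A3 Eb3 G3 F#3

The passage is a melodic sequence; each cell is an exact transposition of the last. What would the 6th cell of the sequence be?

B2 F2 A2 G#2

The 4-note cells begin on C5, G4, D4, A3 — each down a 4th from the last.
Continuing the starts: E3 → B2.
So cell 6 is B2 F2 A2 G#2.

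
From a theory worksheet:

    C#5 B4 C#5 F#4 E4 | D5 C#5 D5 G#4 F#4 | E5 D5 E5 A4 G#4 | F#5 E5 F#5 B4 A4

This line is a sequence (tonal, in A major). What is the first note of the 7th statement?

With a 5-note motive the entries are C#5, D5, E5, F#5, each up a 2nd from the previous.
Extending the heads up a 2nd: G#5 → A5 → B5.

B5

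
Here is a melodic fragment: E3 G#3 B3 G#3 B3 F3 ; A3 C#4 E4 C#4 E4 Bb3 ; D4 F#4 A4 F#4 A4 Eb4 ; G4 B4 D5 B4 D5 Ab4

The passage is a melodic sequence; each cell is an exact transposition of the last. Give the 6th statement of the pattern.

Taking 6-note groups, the heads are E3, A3, D4, G4: the pattern moves up a 4th.
Continuing the starts: C5 → F5.
Statement 6 starts on F5 and keeps the same exact contour: F5 A5 C6 A5 C6 Gb5.

F5 A5 C6 A5 C6 Gb5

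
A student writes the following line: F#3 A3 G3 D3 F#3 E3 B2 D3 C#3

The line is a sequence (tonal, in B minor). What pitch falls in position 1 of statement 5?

E2

The unit is 3 notes. Position-1 pitches of the 3 shown cells: F#3, D3, B2.
Each moves down a 3rd. Continuing: G2 → E2.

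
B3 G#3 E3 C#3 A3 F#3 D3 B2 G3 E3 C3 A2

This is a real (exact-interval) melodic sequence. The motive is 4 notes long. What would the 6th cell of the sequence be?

Db3 Bb2 Gb2 Eb2

Unit = 4 notes; the statements start on B3, A3, G3, moving down a 2nd each time.
Continuing the starts: F3 → Eb3 → Db3.
So cell 6 is Db3 Bb2 Gb2 Eb2.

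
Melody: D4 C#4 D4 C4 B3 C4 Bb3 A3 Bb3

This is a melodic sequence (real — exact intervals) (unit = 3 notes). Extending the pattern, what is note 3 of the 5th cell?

With 3-note cells, note 3 of each statement runs D4, C4, Bb3.
Carrying that down a 2nd forward: Ab3 → Gb3.

Gb3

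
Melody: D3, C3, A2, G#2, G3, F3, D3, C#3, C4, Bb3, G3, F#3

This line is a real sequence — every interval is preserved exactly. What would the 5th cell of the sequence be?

The 4-note cells begin on D3, G3, C4 — each up a 4th from the last.
Extending up a 4th: F4 → Bb4.
Statement 5 starts on Bb4 and keeps the same exact contour: Bb4 Ab4 F4 E4.

Bb4 Ab4 F4 E4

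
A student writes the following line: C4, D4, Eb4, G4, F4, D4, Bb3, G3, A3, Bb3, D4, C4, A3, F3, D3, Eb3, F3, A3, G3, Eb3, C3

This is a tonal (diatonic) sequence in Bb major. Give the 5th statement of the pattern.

Unit = 7 notes; the statements start on C4, G3, D3, moving down a 4th each time.
Continuing the starts: A2 → Eb2.
So cell 5 is Eb2 F2 G2 Bb2 A2 F2 D2.

Eb2 F2 G2 Bb2 A2 F2 D2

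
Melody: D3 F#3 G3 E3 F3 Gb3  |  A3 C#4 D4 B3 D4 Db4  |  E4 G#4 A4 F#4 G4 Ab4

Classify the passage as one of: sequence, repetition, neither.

neither

Note 5 of cell 2 is D4; if this were a sequence it would be C4. No unit length gives a consistent transposition pattern.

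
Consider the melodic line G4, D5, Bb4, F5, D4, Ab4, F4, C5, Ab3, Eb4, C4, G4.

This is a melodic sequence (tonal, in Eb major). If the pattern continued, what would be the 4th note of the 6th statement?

The unit is 4 notes. Position-4 pitches of the 3 shown cells: F5, C5, G4.
Each moves down a 4th. Continuing: D4 → Ab3 → Eb3.

Eb3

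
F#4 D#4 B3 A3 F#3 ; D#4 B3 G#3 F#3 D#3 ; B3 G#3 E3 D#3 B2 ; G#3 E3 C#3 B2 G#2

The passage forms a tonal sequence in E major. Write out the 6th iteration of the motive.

C#3 A2 F#2 E2 C#2

The 5-note cells begin on F#4, D#4, B3, G#3 — each down a 3rd from the last.
Extending down a 3rd: E3 → C#3.
From C#3 the diatonic shape gives C#3 A2 F#2 E2 C#2.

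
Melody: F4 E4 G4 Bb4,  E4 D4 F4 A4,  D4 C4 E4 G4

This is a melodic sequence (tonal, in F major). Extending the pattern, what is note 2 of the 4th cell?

The unit is 4 notes. Position-2 pitches of the 3 shown cells: E4, D4, C4.
From C4, down a 2nd gives Bb3.

Bb3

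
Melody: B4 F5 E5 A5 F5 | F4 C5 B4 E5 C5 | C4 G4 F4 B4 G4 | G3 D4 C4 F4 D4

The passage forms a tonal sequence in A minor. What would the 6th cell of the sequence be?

A2 E3 D3 G3 E3

Unit = 5 notes; the statements start on B4, F4, C4, G3, moving down a 4th each time.
Extending down a 4th: D3 → A2.
From A2 the diatonic shape gives A2 E3 D3 G3 E3.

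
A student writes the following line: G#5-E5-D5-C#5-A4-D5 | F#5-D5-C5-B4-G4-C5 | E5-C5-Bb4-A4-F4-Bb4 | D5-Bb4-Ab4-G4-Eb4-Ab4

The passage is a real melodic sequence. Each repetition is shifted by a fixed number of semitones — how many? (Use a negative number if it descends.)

Unit = 6 notes; the statements start on G#5, F#5, E5, D5, moving down a 2nd each time.
G#5→F#5 is 78 − 80 = -2 semitones.

-2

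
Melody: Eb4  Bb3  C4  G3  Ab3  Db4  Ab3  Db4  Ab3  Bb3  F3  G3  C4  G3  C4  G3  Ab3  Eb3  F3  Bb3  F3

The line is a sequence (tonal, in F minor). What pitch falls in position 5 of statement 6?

With 7-note cells, note 5 of each statement runs Ab3, G3, F3.
Extending down a 2nd: Eb3 → Db3 → C3.

C3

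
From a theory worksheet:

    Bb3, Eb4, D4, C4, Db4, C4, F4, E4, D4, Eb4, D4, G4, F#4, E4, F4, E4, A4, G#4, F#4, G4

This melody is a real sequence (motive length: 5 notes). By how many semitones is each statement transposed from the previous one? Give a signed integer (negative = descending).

With a 5-note motive the entries are Bb3, C4, D4, E4, each up a 2nd from the previous.
Counting half-steps from Bb3 to C4: 2.

2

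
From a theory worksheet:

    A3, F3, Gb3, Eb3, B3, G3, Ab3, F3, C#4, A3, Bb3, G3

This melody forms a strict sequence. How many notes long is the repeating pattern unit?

4

There are 12 notes; a 4-note unit gives 3 cells:
A3 F3 Gb3 Eb3 | B3 G3 Ab3 F3 | C#4 A3 Bb3 G3
Every group is a transposition up a 2nd of the one before; no shorter unit works.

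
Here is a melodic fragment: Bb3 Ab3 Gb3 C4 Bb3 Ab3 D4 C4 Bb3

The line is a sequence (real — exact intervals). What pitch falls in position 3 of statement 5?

The unit is 3 notes. Position-3 pitches of the 3 shown cells: Gb3, Ab3, Bb3.
Extending up a 2nd: C4 → D4.

D4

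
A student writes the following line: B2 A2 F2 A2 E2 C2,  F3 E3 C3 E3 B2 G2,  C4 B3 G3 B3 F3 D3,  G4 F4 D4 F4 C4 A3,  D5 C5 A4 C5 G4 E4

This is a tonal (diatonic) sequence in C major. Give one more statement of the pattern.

A5 G5 E5 G5 D5 B4

Taking 6-note groups, the heads are B2, F3, C4, G4, D5: the pattern moves up a 5th.
So cell 6 is A5 G5 E5 G5 D5 B4.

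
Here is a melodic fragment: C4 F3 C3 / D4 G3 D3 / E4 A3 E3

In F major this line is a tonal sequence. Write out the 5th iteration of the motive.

Taking 3-note groups, the heads are C4, D4, E4: the pattern moves up a 2nd.
Continuing the starts: F4 → G4.
So cell 5 is G4 C4 G3.

G4 C4 G3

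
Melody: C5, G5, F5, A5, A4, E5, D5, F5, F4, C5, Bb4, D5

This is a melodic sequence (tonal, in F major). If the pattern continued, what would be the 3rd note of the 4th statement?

G4

With 4-note cells, note 3 of each statement runs F5, D5, Bb4.
Each moves down a 3rd; the next is G4.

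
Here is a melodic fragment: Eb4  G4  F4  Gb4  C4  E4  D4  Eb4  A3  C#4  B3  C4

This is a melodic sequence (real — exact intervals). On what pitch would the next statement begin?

F#3

The 4-note cells begin on Eb4, C4, A3 — each down a 3rd from the last.
One more step down a 3rd gives F#3.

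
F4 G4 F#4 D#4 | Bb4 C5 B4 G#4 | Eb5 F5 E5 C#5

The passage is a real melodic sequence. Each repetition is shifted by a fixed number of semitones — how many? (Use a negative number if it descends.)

5

With a 4-note motive the entries are F4, Bb4, Eb5, each up a 4th from the previous.
F4→Bb4 is 70 − 65 = 5 semitones.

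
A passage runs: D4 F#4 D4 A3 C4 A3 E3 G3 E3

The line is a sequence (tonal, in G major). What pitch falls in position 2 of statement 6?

Grouping in 3s, the 2nd note of each cell is F#4, C4, G3.
Extending down a 4th: D3 → A2 → E2.

E2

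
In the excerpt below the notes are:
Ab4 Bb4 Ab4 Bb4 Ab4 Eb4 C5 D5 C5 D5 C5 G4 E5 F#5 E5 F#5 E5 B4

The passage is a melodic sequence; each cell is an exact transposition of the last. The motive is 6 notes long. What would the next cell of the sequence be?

G#5 A#5 G#5 A#5 G#5 D#5

Unit = 6 notes; the statements start on Ab4, C5, E5, moving up a 3rd each time.
From G#5 the exact shape gives G#5 A#5 G#5 A#5 G#5 D#5.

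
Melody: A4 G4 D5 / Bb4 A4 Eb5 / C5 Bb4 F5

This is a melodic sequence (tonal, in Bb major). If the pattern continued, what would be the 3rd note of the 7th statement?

Grouping in 3s, the 3rd note of each cell is D5, Eb5, F5.
Extending up a 2nd: G5 → A5 → Bb5 → C6.

C6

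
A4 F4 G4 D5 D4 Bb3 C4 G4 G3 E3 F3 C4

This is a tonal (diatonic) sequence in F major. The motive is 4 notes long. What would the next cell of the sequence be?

Taking 4-note groups, the heads are A4, D4, G3: the pattern moves down a 5th.
From C3 the diatonic shape gives C3 A2 Bb2 F3.

C3 A2 Bb2 F3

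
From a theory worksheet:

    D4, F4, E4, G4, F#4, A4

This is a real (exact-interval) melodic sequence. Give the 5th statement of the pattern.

The 2-note cells begin on D4, E4, F#4 — each up a 2nd from the last.
Carrying on: G#4 → A#4.
So cell 5 is A#4 C#5.

A#4 C#5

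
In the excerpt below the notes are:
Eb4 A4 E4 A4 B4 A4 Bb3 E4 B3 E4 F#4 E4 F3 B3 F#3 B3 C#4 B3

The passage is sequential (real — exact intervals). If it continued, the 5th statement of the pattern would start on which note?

G2

Taking 6-note groups, the heads are Eb4, Bb3, F3: the pattern moves down a 4th.
Continuing: C3 → G2. Statement 5 starts on G2.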